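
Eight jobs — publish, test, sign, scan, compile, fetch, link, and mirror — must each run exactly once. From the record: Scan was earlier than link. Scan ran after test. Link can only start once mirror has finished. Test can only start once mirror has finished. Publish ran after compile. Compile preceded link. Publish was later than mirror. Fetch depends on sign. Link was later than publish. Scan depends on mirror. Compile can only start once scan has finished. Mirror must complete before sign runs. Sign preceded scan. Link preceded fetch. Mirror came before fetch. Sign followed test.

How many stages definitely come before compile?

Directly stated before compile: scan.
Mirror reaches compile via mirror → scan → compile.
Sign reaches compile via sign → scan → compile.
Test reaches compile via test → scan → compile.
No chain forces fetch (or any of the others) ahead of compile.
That's mirror, scan, sign, and test — 4 in all.

4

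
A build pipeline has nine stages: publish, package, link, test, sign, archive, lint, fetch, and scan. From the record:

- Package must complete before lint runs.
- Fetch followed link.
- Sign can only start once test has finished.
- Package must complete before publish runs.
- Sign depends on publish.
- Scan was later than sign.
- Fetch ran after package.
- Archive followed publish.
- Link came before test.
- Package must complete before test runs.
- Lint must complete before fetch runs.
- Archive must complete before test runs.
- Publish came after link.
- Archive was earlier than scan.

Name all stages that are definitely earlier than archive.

Directly stated before archive: publish.
Link reaches archive via link → publish → archive.
Package reaches archive via package → publish → archive.
No chain forces fetch (or any of the others) ahead of archive.

link, package, publish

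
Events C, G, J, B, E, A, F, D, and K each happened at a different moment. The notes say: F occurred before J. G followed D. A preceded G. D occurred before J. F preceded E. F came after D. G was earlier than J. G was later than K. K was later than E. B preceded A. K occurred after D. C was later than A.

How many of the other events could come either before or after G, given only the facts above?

1

Forced before G: A, B, D, E, F, and K; forced after G: J.
That leaves C with no forced order relative to G — 1.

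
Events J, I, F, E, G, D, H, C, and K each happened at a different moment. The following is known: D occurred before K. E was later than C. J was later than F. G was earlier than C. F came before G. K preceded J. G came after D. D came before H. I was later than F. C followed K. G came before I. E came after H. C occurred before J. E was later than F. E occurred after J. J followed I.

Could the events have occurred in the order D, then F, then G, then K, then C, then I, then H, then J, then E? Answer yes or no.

yes

Check each stated constraint against the proposed order — e.g. D is ahead of H; F is ahead of E. Every pair is in the required order; nothing is violated.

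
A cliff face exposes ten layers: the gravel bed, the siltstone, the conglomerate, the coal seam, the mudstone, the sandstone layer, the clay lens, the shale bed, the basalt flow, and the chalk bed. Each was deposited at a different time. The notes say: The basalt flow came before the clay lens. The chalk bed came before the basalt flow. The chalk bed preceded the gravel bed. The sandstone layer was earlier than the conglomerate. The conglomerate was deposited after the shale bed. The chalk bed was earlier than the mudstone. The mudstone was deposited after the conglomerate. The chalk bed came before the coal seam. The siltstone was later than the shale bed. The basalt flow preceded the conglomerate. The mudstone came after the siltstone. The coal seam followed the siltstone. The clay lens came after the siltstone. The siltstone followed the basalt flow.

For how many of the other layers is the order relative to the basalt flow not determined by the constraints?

3

Forced before the basalt flow: the chalk bed; forced after the basalt flow: the clay lens, the coal seam, the conglomerate, the mudstone, and the siltstone.
That leaves the gravel bed, the sandstone layer, and the shale bed with no forced order relative to the basalt flow — 3.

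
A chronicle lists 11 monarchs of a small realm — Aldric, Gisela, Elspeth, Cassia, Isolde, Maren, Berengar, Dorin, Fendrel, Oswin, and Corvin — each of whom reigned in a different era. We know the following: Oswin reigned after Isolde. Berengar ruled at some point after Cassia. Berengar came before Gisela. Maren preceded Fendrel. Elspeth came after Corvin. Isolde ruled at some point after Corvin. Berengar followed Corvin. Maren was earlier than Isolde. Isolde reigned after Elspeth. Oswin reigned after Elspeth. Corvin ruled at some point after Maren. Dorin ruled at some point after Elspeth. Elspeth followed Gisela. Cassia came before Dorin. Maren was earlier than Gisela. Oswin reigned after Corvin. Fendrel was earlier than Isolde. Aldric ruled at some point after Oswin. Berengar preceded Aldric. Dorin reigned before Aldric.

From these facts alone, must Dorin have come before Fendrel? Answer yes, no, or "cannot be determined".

No chain of stated constraints runs from Dorin to Fendrel, and none runs from Fendrel to Dorin either.
So the relative order of Dorin and Fendrel is not fixed by the given facts.

cannot be determined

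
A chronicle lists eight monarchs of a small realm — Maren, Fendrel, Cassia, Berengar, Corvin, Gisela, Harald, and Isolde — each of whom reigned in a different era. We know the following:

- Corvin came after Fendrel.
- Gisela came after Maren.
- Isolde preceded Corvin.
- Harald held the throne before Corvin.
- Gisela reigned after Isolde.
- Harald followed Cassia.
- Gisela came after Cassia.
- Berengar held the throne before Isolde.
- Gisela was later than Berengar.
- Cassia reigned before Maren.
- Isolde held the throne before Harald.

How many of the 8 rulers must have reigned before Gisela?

Directly stated before Gisela: Berengar, Cassia, Isolde, and Maren.
That's Berengar, Cassia, Isolde, and Maren — 4 in all.

4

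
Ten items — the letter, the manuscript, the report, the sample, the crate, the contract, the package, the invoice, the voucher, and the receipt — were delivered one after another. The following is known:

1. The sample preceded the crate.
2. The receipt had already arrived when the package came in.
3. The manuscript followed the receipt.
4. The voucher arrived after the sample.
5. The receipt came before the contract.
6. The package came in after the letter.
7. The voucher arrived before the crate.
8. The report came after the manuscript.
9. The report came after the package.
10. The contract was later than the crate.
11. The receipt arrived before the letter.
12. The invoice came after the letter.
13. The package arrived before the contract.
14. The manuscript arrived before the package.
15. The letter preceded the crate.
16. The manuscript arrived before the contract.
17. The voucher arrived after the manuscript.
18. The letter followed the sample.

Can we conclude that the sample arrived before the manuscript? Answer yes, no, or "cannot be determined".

No chain of stated constraints runs from the sample to the manuscript, and none runs from the manuscript to the sample either.
So the relative order of the sample and the manuscript is not fixed by the given facts.

cannot be determined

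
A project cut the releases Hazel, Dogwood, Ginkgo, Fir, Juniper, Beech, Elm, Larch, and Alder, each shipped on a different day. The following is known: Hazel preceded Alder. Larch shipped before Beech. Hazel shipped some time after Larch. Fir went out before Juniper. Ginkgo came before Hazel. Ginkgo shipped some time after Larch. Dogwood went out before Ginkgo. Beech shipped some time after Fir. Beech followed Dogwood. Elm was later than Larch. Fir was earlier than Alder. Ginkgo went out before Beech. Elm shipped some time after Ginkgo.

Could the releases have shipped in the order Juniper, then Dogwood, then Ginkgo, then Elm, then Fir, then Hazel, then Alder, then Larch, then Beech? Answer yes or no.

no

The constraints require Larch before Ginkgo, but in the proposed sequence Ginkgo appears ahead of Larch. That one violation is enough.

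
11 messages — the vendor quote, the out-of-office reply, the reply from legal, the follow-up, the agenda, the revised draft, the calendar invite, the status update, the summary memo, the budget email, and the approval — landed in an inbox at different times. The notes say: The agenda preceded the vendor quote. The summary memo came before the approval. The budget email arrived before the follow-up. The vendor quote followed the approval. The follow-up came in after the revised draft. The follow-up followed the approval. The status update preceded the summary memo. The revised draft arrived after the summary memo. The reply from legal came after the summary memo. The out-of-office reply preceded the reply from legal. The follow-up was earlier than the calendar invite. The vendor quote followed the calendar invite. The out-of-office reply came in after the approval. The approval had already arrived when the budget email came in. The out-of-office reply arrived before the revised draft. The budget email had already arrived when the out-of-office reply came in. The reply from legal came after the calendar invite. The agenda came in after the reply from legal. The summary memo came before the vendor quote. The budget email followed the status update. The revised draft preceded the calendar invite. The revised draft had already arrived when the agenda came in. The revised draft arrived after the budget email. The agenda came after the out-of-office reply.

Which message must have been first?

the status update

The status update has a chain of constraints placing it before every other message, so the status update must be first.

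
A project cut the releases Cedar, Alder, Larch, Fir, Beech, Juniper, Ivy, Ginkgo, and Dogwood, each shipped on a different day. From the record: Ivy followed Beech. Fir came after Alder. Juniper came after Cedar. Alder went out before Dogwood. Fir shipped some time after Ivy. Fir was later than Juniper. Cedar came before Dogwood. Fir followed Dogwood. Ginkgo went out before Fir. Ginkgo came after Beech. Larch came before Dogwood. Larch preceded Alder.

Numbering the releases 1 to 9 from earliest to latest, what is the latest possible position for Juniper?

Juniper must come before Fir — 1 release forced after it.
Everything else can be placed before Juniper in some valid order, so Juniper can sit as late as position 9 − 1 = 8.

8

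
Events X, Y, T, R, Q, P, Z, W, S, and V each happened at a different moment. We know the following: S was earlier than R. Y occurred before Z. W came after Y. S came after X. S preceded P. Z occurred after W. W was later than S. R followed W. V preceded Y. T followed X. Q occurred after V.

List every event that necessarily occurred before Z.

S, V, W, X, Y

Directly stated before Z: W and Y.
S reaches Z via S → W → Z.
V reaches Z via V → Y → Z.
X reaches Z via X → S → W → Z.
No chain forces P (or any of the others) ahead of Z.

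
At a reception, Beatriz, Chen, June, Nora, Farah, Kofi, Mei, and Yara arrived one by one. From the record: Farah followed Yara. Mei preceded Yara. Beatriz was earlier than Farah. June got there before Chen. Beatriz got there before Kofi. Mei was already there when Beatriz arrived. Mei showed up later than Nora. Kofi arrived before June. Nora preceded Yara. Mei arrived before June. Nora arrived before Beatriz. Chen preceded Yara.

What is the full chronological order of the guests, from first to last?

The constraints fix every adjacent pair, so only one ordering works:
Nora → Mei → Beatriz → Kofi → June → Chen → Yara → Farah.

Nora, Mei, Beatriz, Kofi, June, Chen, Yara, Farah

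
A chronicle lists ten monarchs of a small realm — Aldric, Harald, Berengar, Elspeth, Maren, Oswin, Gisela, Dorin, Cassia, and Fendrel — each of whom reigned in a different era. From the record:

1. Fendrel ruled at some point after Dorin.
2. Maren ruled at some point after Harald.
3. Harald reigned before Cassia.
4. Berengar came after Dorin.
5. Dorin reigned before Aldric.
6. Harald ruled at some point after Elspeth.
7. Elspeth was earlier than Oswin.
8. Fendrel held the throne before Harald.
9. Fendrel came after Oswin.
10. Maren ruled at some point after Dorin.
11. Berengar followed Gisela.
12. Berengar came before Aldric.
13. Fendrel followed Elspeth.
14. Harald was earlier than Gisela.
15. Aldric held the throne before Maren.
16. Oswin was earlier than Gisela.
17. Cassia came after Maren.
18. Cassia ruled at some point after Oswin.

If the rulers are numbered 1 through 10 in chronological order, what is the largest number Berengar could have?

7

Berengar must come before Aldric, Cassia, and Maren — 3 rulers forced after them.
Everything else can be placed before Berengar in some valid order, so Berengar can sit as late as position 10 − 3 = 7.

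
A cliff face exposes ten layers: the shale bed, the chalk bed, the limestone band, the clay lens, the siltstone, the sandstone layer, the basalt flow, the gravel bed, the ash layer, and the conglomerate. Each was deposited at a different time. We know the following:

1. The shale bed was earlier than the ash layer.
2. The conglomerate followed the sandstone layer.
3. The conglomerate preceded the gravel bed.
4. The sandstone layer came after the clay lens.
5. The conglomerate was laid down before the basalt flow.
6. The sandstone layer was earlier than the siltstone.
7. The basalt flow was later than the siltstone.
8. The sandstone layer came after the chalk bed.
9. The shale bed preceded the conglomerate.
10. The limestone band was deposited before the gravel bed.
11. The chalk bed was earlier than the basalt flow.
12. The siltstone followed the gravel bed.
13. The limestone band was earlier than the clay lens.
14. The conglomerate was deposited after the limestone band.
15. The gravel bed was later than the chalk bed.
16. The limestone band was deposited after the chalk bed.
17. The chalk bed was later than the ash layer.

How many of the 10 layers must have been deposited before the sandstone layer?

5

Directly stated before the sandstone layer: the chalk bed and the clay lens.
The ash layer reaches the sandstone layer via the ash layer → the chalk bed → the sandstone layer.
The limestone band reaches the sandstone layer via the limestone band → the clay lens → the sandstone layer.
The shale bed reaches the sandstone layer via the shale bed → the ash layer → the chalk bed → the sandstone layer.
That's the ash layer, the chalk bed, the clay lens, the limestone band, and the shale bed — 5 in all.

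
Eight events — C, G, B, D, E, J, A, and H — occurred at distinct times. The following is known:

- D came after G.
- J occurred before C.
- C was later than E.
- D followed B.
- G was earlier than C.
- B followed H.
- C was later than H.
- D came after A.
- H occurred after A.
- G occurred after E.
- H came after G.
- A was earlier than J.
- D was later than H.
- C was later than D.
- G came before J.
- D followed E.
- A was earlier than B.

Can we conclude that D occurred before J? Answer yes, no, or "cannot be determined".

cannot be determined

No chain of stated constraints runs from D to J, and none runs from J to D either.
So the relative order of D and J is not fixed by the given facts.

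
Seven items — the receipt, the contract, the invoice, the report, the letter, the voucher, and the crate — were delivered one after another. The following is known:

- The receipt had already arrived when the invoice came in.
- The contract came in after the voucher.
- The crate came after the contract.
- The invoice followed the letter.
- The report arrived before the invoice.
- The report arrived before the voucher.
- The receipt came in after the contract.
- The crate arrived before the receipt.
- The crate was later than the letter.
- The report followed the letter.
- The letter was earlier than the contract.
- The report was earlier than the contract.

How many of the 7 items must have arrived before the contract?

Directly stated before the contract: the letter, the report, and the voucher.
No chain forces the crate (or any of the others) ahead of the contract.
That's the letter, the report, and the voucher — 3 in all.

3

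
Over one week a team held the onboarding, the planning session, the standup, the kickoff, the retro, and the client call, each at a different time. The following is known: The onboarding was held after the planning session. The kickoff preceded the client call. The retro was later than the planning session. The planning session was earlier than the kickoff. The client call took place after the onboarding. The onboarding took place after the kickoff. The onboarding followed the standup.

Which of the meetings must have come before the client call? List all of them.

Directly stated before the client call: the kickoff and the onboarding.
The planning session reaches the client call via the planning session → the onboarding → the client call.
The standup reaches the client call via the standup → the onboarding → the client call.
No chain forces the retro ahead of the client call.

the kickoff, the onboarding, the planning session, the standup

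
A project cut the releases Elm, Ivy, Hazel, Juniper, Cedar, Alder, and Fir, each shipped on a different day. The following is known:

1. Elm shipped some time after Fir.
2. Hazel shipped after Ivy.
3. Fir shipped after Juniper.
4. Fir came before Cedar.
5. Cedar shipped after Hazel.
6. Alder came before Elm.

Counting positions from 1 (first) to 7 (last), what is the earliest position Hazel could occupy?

2

Ivy must come before Hazel — 1 forced predecessor.
Nothing else is forced ahead of Hazel, so its earliest slot is position 1 + 1 = 2.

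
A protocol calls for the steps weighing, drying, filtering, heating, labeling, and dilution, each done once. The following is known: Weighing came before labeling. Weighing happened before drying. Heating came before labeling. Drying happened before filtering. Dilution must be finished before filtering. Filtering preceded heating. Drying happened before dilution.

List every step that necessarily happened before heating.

Directly stated before heating: filtering.
Dilution reaches heating via dilution → filtering → heating.
Drying reaches heating via drying → filtering → heating.
Weighing reaches heating via weighing → drying → filtering → heating.
No chain forces labeling ahead of heating.

dilution, drying, filtering, weighing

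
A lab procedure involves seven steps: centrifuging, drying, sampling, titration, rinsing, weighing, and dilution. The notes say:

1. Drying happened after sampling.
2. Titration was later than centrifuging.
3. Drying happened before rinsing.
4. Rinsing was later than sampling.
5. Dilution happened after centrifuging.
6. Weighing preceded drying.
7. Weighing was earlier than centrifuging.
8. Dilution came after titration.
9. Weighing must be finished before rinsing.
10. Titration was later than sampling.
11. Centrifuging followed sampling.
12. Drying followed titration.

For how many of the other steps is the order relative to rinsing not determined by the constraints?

1

Forced before rinsing: centrifuging, drying, sampling, titration, and weighing.
That leaves dilution with no forced order relative to rinsing — 1.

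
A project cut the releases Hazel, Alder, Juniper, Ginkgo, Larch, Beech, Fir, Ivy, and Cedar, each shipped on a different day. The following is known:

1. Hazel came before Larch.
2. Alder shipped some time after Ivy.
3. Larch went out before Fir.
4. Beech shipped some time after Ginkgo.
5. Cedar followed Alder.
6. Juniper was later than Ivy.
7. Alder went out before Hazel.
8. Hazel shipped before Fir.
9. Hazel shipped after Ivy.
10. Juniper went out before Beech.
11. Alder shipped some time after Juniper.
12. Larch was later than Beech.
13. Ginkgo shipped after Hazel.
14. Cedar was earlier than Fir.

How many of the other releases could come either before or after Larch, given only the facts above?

Forced before Larch: Alder, Beech, Ginkgo, Hazel, Ivy, and Juniper; forced after Larch: Fir.
That leaves Cedar with no forced order relative to Larch — 1.

1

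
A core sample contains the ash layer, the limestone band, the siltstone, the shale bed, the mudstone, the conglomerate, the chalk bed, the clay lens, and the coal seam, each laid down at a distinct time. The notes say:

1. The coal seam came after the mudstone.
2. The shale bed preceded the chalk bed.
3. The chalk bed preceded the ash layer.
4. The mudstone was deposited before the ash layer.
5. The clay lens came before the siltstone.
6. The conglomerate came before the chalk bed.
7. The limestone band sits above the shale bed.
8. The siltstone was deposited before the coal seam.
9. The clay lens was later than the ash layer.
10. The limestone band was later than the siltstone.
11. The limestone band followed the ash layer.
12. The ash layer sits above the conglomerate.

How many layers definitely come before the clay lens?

5

Directly stated before the clay lens: the ash layer.
The chalk bed reaches the clay lens via the chalk bed → the ash layer → the clay lens.
The conglomerate reaches the clay lens via the conglomerate → the ash layer → the clay lens.
The mudstone reaches the clay lens via the mudstone → the ash layer → the clay lens.
Likewise the shale bed reaches the clay lens by chaining the stated constraints.
No chain forces the coal seam (or any of the others) ahead of the clay lens.
That's the ash layer, the chalk bed, the conglomerate, the mudstone, and the shale bed — 5 in all.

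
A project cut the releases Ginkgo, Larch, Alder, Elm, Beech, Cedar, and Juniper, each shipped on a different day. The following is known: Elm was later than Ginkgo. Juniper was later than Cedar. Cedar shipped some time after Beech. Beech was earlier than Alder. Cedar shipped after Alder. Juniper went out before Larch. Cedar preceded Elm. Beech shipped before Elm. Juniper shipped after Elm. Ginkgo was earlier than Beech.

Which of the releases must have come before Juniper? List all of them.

Alder, Beech, Cedar, Elm, Ginkgo

Directly stated before Juniper: Cedar and Elm.
Alder reaches Juniper via Alder → Cedar → Juniper.
Beech reaches Juniper via Beech → Cedar → Juniper.
Ginkgo reaches Juniper via Ginkgo → Elm → Juniper.
No chain forces Larch ahead of Juniper.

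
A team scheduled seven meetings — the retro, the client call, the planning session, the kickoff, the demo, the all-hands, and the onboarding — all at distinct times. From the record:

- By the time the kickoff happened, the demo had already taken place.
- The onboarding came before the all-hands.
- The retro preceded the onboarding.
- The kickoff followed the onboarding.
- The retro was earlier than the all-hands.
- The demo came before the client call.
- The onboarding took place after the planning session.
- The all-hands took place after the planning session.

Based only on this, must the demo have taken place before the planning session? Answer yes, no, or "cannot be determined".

No chain of stated constraints runs from the demo to the planning session, and none runs from the planning session to the demo either.
So the relative order of the demo and the planning session is not fixed by the given facts.

cannot be determined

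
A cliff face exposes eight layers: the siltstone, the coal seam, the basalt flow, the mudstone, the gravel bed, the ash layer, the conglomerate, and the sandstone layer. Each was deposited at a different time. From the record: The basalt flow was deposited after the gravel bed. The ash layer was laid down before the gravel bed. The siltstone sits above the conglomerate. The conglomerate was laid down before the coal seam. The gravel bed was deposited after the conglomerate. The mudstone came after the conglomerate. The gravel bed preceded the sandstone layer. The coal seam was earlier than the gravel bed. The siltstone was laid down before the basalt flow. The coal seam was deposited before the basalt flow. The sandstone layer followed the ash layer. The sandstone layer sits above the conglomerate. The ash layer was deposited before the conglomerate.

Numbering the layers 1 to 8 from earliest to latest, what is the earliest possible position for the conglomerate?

The ash layer must come before the conglomerate — 1 forced predecessor.
Nothing else is forced ahead of the conglomerate, so its earliest slot is position 1 + 1 = 2.

2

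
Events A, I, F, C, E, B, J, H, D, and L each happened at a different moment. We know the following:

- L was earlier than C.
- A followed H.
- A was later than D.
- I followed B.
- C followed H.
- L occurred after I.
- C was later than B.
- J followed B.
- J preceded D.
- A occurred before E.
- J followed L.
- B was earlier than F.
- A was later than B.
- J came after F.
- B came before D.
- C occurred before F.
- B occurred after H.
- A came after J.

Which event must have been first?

H

H has a chain of constraints placing it before every other event, so H must be first.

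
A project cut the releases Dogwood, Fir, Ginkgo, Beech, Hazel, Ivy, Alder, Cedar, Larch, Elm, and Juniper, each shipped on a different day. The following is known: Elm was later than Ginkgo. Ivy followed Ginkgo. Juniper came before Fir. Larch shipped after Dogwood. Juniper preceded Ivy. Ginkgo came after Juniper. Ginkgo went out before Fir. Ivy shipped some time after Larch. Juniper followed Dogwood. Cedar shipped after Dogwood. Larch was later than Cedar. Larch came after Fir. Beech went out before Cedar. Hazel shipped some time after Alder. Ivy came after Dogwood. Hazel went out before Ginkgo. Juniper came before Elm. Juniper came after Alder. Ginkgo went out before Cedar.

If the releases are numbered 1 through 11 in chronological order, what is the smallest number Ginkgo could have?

5

Alder, Dogwood, Hazel, and Juniper must all come before Ginkgo — 4 forced predecessors.
Nothing else is forced ahead of Ginkgo, so its earliest slot is position 4 + 1 = 5.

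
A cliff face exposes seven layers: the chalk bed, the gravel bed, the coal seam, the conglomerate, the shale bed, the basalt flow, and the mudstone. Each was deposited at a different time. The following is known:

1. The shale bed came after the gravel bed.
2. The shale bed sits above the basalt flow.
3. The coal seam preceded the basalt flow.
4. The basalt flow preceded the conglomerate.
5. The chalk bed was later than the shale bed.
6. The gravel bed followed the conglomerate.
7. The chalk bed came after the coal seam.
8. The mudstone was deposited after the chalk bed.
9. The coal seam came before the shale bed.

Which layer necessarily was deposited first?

the coal seam

The coal seam has a chain of constraints placing it before every other layer, so the coal seam must be first.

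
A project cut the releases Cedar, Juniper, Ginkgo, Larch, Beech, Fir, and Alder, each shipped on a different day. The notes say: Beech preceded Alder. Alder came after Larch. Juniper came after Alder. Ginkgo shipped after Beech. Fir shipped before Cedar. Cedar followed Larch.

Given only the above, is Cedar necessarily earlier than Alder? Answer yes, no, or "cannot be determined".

cannot be determined

No chain of stated constraints runs from Cedar to Alder, and none runs from Alder to Cedar either.
So the relative order of Cedar and Alder is not fixed by the given facts.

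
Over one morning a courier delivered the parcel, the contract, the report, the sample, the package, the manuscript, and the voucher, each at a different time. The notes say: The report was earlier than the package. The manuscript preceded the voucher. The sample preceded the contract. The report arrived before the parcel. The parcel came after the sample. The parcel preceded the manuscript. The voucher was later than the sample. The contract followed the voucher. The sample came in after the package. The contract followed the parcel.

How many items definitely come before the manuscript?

4

Directly stated before the manuscript: the parcel.
The package reaches the manuscript via the package → the sample → the parcel → the manuscript.
The report reaches the manuscript via the report → the parcel → the manuscript.
The sample reaches the manuscript via the sample → the parcel → the manuscript.
No chain forces the voucher (or any of the others) ahead of the manuscript.
That's the package, the parcel, the report, and the sample — 4 in all.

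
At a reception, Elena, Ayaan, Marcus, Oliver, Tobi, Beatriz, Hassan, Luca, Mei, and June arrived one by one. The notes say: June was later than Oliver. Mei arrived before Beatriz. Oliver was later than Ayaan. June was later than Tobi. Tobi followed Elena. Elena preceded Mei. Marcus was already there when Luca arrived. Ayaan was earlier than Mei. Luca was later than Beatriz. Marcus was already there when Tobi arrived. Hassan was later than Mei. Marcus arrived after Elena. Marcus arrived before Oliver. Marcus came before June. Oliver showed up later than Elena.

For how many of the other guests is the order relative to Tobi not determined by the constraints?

Forced before Tobi: Elena and Marcus; forced after Tobi: June.
That leaves Ayaan, Beatriz, Hassan, Luca, Mei, and Oliver with no forced order relative to Tobi — 6.

6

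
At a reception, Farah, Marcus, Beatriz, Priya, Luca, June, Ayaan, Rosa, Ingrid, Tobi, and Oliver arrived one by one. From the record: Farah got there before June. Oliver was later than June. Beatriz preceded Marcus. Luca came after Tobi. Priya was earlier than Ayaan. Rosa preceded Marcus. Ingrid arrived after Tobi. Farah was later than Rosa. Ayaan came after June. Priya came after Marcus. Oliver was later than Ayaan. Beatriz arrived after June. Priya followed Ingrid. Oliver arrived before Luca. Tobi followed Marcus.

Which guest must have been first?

Rosa has a chain of constraints placing them before every other guest, so Rosa must be first.

Rosa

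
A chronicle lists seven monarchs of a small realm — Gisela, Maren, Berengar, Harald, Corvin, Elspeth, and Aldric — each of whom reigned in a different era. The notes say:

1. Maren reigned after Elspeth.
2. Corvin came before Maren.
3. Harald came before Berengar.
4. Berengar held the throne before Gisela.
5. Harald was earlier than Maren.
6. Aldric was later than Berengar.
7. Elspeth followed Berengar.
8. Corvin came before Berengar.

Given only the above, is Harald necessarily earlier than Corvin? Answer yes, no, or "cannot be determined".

No chain of stated constraints runs from Harald to Corvin, and none runs from Corvin to Harald either.
So the relative order of Harald and Corvin is not fixed by the given facts.

cannot be determined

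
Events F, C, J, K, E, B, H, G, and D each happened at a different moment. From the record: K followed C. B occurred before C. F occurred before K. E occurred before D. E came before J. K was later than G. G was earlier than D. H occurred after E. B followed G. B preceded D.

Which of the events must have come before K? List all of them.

Directly stated before K: C, F, and G.
B reaches K via B → C → K.
No chain forces H (or any of the others) ahead of K.

B, C, F, G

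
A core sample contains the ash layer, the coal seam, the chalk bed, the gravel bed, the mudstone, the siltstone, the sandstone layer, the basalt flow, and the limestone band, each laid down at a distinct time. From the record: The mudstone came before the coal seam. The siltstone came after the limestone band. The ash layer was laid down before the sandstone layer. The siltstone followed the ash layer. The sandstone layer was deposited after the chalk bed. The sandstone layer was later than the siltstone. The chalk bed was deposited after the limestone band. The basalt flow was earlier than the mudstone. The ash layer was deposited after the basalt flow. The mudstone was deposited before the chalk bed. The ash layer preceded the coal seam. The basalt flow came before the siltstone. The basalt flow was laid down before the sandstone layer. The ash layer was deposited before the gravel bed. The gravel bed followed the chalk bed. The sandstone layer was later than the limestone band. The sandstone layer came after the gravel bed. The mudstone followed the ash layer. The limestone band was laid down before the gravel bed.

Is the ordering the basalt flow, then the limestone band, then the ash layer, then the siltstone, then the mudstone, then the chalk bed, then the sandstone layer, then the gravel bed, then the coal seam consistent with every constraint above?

no

The constraints require the gravel bed before the sandstone layer, but in the proposed sequence the sandstone layer appears ahead of the gravel bed. That one violation is enough.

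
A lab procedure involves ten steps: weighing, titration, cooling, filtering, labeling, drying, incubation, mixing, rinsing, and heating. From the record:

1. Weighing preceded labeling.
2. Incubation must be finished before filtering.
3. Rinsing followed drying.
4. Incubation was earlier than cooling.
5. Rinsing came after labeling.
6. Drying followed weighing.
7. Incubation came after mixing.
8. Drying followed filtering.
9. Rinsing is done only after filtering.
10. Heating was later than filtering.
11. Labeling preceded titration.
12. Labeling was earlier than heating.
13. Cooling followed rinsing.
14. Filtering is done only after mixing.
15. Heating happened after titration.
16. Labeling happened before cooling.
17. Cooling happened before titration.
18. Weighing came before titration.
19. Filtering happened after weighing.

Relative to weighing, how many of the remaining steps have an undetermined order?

2

Forced after weighing: cooling, drying, filtering, heating, labeling, rinsing, and titration.
That leaves incubation and mixing with no forced order relative to weighing — 2.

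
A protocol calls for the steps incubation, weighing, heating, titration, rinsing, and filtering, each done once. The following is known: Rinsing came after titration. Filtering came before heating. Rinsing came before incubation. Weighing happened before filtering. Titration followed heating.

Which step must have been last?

incubation

Every other step has a chain of constraints placing it before incubation, so incubation is last.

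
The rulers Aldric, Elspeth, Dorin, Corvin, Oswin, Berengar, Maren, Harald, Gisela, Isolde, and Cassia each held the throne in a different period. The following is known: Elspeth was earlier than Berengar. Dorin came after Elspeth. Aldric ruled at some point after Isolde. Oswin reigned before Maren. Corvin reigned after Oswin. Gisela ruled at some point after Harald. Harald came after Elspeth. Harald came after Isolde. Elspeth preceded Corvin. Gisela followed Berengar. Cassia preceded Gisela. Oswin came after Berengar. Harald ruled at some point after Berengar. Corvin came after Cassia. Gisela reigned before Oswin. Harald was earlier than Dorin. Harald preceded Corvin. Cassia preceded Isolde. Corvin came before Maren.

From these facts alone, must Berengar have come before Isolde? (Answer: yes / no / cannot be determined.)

No chain of stated constraints runs from Berengar to Isolde, and none runs from Isolde to Berengar either.
So the relative order of Berengar and Isolde is not fixed by the given facts.

cannot be determined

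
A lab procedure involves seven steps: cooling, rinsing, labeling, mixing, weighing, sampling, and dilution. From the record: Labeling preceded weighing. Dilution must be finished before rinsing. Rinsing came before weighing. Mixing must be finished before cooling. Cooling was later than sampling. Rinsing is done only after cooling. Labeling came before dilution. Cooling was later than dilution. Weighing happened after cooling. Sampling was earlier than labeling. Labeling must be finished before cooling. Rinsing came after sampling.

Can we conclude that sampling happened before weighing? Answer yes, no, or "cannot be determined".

Chain the constraints: sampling → cooling → weighing. Each link is directly stated, so sampling comes before weighing.

yes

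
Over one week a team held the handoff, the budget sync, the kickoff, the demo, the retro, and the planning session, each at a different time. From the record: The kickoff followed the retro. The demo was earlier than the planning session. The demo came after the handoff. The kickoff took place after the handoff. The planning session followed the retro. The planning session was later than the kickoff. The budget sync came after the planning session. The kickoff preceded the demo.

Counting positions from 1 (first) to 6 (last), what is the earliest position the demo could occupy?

The handoff, the kickoff, and the retro must all come before the demo — 3 forced predecessors.
Nothing else is forced ahead of the demo, so its earliest slot is position 3 + 1 = 4.

4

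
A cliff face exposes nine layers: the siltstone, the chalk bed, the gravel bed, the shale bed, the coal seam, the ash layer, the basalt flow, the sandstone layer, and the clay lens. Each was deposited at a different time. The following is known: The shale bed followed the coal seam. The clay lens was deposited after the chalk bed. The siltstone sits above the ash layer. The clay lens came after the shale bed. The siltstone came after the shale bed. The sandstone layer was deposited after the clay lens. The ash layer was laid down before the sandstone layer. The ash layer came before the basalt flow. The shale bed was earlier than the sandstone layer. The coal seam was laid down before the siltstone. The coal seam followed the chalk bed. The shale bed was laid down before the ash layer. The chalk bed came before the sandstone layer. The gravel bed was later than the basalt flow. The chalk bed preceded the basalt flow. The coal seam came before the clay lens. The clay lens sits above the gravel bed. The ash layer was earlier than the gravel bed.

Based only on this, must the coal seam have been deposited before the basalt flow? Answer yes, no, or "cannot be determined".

Chain the constraints: the coal seam → the shale bed → the ash layer → the basalt flow. Each link is directly stated, so the coal seam comes before the basalt flow.

yes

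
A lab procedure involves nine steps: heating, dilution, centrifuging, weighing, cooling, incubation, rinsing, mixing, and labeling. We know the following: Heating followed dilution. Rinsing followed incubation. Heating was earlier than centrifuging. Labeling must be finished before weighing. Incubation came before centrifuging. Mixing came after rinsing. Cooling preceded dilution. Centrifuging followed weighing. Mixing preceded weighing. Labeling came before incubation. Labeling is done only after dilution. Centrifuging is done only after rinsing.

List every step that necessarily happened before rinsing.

cooling, dilution, incubation, labeling

Directly stated before rinsing: incubation.
Cooling reaches rinsing via cooling → dilution → labeling → incubation → rinsing.
Dilution reaches rinsing via dilution → labeling → incubation → rinsing.
Labeling reaches rinsing via labeling → incubation → rinsing.
No chain forces weighing (or any of the others) ahead of rinsing.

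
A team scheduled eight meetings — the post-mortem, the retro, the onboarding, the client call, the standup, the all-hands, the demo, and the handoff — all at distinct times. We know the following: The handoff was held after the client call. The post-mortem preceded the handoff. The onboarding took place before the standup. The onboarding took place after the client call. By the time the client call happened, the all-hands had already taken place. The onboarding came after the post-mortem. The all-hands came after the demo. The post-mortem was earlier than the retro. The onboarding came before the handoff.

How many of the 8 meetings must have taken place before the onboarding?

4

Directly stated before the onboarding: the client call and the post-mortem.
The all-hands reaches the onboarding via the all-hands → the client call → the onboarding.
The demo reaches the onboarding via the demo → the all-hands → the client call → the onboarding.
That's the all-hands, the client call, the demo, and the post-mortem — 4 in all.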